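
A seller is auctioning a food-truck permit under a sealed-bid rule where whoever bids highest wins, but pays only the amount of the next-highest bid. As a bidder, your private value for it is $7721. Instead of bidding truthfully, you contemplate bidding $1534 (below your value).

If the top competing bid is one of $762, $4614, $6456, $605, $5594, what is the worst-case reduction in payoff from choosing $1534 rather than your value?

$3107

$762: same outcome either way → loss $0.
$4614: truthful gives $3107, deviation gives $0 → loss $3107.
$6456: truthful gives $1265, deviation gives $0 → loss $1265.
$605: same outcome either way → loss $0.
$5594: truthful gives $2127, deviation gives $0 → loss $2127.
Maximum loss: $3107.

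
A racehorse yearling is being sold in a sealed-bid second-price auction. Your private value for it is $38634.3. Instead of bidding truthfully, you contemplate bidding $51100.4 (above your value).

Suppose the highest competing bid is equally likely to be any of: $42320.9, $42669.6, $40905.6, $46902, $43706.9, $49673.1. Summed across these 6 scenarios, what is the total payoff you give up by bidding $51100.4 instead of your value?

The deviation costs you only when the competing bid falls strictly between $38634.3 and $51100.4; elsewhere both bids give the same outcome.
$42320.9: truthful payoff $0, deviation payoff −$3686.6 → loss $3686.6.
$42669.6: truthful payoff $0, deviation payoff −$4035.3 → loss $4035.3.
$40905.6: truthful payoff $0, deviation payoff −$2271.3 → loss $2271.3.
$46902: truthful payoff $0, deviation payoff −$8267.7 → loss $8267.7.
$43706.9: truthful payoff $0, deviation payoff −$5072.6 → loss $5072.6.
$49673.1: truthful payoff $0, deviation payoff −$11038.8 → loss $11038.8.
Total loss = $3686.6 + $4035.3 + $2271.3 + $8267.7 + $5072.6 + $11038.8 = $34372.3.

$34372.3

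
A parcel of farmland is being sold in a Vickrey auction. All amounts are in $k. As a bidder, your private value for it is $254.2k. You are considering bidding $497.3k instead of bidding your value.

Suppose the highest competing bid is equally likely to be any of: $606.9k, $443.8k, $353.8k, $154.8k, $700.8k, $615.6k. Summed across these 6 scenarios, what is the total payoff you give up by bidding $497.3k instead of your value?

$289.2k

The deviation costs you only when the competing bid falls strictly between $254.2k and $497.3k; elsewhere both bids give the same outcome.
$606.9k: outcomes coincide → loss $0k.
$443.8k: truthful payoff $0k, deviation payoff −$189.6k → loss $189.6k.
$353.8k: truthful payoff $0k, deviation payoff −$99.6k → loss $99.6k.
$154.8k: outcomes coincide → loss $0k.
$700.8k: outcomes coincide → loss $0k.
$615.6k: outcomes coincide → loss $0k.
Total loss = $189.6k + $99.6k = $289.2k.
In a second-price auction your bid sets only whether you win, not what you pay, so bidding your true value is weakly dominant.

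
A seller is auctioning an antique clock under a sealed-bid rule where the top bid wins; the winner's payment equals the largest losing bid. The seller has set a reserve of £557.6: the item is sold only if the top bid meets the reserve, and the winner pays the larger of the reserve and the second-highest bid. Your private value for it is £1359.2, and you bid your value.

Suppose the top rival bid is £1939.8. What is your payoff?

Your bid £1359.2 is below the highest competing bid £1939.8, so you lose. Payoff £0.

£0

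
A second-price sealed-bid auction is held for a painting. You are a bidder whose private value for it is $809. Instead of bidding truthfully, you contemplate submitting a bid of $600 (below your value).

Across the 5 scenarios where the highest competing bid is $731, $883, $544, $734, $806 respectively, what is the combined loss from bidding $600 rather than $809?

$156

The deviation costs you only when the competing bid falls strictly between $600 and $809; elsewhere both bids give the same outcome.
$731: truthful payoff $78, deviation payoff $0 → loss $78.
$883: outcomes coincide → loss $0.
$544: outcomes coincide → loss $0.
$734: truthful payoff $75, deviation payoff $0 → loss $75.
$806: truthful payoff $3, deviation payoff $0 → loss $3.
Total loss = $78 + $75 + $3 = $156.
In a second-price auction your bid sets only whether you win, not what you pay, so bidding your true value is weakly dominant.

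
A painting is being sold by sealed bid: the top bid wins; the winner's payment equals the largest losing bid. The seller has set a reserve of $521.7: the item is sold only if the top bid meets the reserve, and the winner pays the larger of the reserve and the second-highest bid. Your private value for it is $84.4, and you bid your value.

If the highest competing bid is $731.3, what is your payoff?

Your bid $84.4 is below the highest competing bid $731.3, so you lose. Payoff $0.

$0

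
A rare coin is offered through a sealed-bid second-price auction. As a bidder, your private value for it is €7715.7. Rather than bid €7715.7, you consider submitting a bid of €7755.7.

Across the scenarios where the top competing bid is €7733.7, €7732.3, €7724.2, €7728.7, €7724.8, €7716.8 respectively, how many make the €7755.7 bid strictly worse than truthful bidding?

6

The deviation hurts exactly when the highest competing bid lies strictly between €7715.7 and €7755.7 — overbidding then wins at a price above your value.
€7733.7: inside the interval → strictly worse (loss €18).
€7732.3: inside the interval → strictly worse (loss €16.6).
€7724.2: inside the interval → strictly worse (loss €8.5).
€7728.7: inside the interval → strictly worse (loss €13).
€7724.8: inside the interval → strictly worse (loss €9.1).
€7716.8: inside the interval → strictly worse (loss €1.1).
Count: 6.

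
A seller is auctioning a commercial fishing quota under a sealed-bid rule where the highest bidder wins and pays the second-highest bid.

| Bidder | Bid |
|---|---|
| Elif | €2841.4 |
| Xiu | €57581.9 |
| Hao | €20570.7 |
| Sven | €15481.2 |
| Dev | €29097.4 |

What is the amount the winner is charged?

Highest bid: Xiu at €57581.9, so Xiu wins.
Second-highest bid: Dev at €29097.4 — that is the price the winner pays.

€29097.4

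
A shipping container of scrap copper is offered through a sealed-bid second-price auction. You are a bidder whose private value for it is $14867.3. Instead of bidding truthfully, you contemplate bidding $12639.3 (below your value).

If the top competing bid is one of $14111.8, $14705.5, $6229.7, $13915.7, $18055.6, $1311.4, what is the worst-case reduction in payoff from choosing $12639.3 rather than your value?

$951.6

$14111.8: truthful gives $755.5, deviation gives $0 → loss $755.5.
$14705.5: truthful gives $161.8, deviation gives $0 → loss $161.8.
$6229.7: same outcome either way → loss $0.
$13915.7: truthful gives $951.6, deviation gives $0 → loss $951.6.
$18055.6: same outcome either way → loss $0.
$1311.4: same outcome either way → loss $0.
Maximum loss: $951.6.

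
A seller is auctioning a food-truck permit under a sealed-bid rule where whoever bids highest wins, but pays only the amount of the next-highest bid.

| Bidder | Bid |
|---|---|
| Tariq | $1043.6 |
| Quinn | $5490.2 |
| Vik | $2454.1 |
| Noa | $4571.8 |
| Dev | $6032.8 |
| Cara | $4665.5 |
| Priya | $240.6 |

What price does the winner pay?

Highest bid: Dev at $6032.8, so Dev wins.
Second-highest bid: Quinn at $5490.2 — that is the price the winner pays.

$5490.2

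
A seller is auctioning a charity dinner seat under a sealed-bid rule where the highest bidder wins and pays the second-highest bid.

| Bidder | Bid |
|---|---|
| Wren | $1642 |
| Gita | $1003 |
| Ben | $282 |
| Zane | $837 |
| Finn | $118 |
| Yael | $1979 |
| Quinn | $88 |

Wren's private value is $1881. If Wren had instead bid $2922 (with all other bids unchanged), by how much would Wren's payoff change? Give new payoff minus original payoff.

−$98

The highest bid among the other bidders is $1979; Wren's bid doesn't change that.
Original bid $1642: Wren is not highest (top rival bid is $1979); payoff $0.
Alternative bid $2922: Wren is highest, pays the top rival bid $1979; payoff $1881 − $1979 = −$98.
Change in payoff = −$98 − ($0) = −$98.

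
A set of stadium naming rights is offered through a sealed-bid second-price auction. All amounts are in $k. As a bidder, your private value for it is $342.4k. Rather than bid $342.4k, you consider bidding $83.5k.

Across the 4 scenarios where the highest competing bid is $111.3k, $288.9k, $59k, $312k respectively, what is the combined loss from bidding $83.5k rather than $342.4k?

The deviation costs you only when the competing bid falls strictly between $83.5k and $342.4k; elsewhere both bids give the same outcome.
$111.3k: truthful payoff $231.1k, deviation payoff $0k → loss $231.1k.
$288.9k: truthful payoff $53.5k, deviation payoff $0k → loss $53.5k.
$59k: outcomes coincide → loss $0k.
$312k: truthful payoff $30.4k, deviation payoff $0k → loss $30.4k.
Total loss = $231.1k + $53.5k + $30.4k = $315k.

$315k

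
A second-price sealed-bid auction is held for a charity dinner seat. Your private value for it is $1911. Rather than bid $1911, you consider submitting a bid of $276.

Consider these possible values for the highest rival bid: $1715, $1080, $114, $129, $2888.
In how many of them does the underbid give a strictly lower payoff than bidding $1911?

2

The deviation hurts exactly when the highest competing bid lies strictly between $276 and $1911 — underbidding then forfeits a profitable win.
$1715: inside the interval → strictly worse (loss $196).
$1080: inside the interval → strictly worse (loss $831).
$114: below both → same outcome either way.
$129: below both → same outcome either way.
$2888: above both → same outcome either way.
Count: 2.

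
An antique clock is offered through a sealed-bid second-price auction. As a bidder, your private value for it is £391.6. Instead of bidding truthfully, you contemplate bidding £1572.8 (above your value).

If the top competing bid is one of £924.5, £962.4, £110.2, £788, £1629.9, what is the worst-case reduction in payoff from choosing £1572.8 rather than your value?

£924.5: truthful gives £0, deviation gives −£532.9 → loss £532.9.
£962.4: truthful gives £0, deviation gives −£570.8 → loss £570.8.
£110.2: same outcome either way → loss £0.
£788: truthful gives £0, deviation gives −£396.4 → loss £396.4.
£1629.9: same outcome either way → loss £0.
Maximum loss: £570.8.

£570.8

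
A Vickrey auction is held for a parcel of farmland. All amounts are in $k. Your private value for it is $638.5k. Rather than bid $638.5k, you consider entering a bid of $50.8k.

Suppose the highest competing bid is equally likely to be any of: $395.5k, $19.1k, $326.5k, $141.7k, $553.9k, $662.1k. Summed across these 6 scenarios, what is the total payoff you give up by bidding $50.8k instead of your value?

The deviation costs you only when the competing bid falls strictly between $50.8k and $638.5k; elsewhere both bids give the same outcome.
$395.5k: truthful payoff $243k, deviation payoff $0k → loss $243k.
$19.1k: outcomes coincide → loss $0k.
$326.5k: truthful payoff $312k, deviation payoff $0k → loss $312k.
$141.7k: truthful payoff $496.8k, deviation payoff $0k → loss $496.8k.
$553.9k: truthful payoff $84.6k, deviation payoff $0k → loss $84.6k.
$662.1k: outcomes coincide → loss $0k.
Total loss = $243k + $312k + $496.8k + $84.6k = $1136.4k.
Truthful bidding weakly dominates here: raising your bid can only win items priced above your value, and lowering it can only forfeit items priced below.

$1136.4k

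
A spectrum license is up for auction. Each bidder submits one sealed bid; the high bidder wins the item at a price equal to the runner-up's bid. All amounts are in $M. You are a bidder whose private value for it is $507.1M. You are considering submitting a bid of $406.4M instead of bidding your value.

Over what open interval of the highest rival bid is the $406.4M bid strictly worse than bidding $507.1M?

If the competing bid is below $406.4M, both bids win at the same price — no difference.
If it is above $507.1M, both bids lose — no difference.
If it lies strictly between $406.4M and $507.1M, bidding your value wins at a price below your value (positive payoff) while bidding $406.4M loses (payoff 0).
So the deviation strictly hurts on the open interval ($406.4M, $507.1M).
Truthful bidding weakly dominates here: raising your bid can only win items priced above your value, and lowering it can only forfeit items priced below.

($406.4M, $507.1M)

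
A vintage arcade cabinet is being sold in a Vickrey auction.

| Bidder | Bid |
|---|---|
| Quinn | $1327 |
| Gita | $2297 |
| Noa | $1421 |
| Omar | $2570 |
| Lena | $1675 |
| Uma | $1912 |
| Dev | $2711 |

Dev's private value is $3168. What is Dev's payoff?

Highest bid: Dev at $2711, so Dev wins.
Second-highest bid: Omar at $2570 — that is the price the winner pays.
Dev's payoff = value − price = $3168 − $2570 = $598.

$598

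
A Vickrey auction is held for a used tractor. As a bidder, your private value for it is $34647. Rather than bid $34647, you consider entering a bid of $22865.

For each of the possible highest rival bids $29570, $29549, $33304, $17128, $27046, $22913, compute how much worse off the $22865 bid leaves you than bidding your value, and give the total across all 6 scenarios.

The deviation costs you only when the competing bid falls strictly between $22865 and $34647; elsewhere both bids give the same outcome.
$29570: truthful payoff $5077, deviation payoff $0 → loss $5077.
$29549: truthful payoff $5098, deviation payoff $0 → loss $5098.
$33304: truthful payoff $1343, deviation payoff $0 → loss $1343.
$17128: outcomes coincide → loss $0.
$27046: truthful payoff $7601, deviation payoff $0 → loss $7601.
$22913: truthful payoff $11734, deviation payoff $0 → loss $11734.
Total loss = $5077 + $5098 + $1343 + $7601 + $11734 = $30853.

$30853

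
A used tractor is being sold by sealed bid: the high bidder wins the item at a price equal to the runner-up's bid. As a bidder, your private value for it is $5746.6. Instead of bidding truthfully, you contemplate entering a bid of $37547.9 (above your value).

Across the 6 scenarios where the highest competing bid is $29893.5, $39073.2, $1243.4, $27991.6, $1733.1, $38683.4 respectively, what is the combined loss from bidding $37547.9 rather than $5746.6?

The deviation costs you only when the competing bid falls strictly between $5746.6 and $37547.9; elsewhere both bids give the same outcome.
$29893.5: truthful payoff $0, deviation payoff −$24146.9 → loss $24146.9.
$39073.2: outcomes coincide → loss $0.
$1243.4: outcomes coincide → loss $0.
$27991.6: truthful payoff $0, deviation payoff −$22245 → loss $22245.
$1733.1: outcomes coincide → loss $0.
$38683.4: outcomes coincide → loss $0.
Total loss = $24146.9 + $22245 = $46391.9.

$46391.9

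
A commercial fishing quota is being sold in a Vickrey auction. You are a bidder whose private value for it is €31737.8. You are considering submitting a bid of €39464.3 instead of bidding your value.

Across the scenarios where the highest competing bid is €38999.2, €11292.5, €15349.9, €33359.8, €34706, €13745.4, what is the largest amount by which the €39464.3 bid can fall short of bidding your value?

€38999.2: truthful gives €0, deviation gives −€7261.4 → loss €7261.4.
€11292.5: same outcome either way → loss €0.
€15349.9: same outcome either way → loss €0.
€33359.8: truthful gives €0, deviation gives −€1622 → loss €1622.
€34706: truthful gives €0, deviation gives −€2968.2 → loss €2968.2.
€13745.4: same outcome either way → loss €0.
Maximum loss: €7261.4.

€7261.4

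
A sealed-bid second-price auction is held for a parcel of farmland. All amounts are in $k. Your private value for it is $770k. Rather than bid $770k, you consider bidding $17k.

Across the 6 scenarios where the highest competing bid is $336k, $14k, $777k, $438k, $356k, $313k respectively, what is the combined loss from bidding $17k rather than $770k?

The deviation costs you only when the competing bid falls strictly between $17k and $770k; elsewhere both bids give the same outcome.
$336k: truthful payoff $434k, deviation payoff $0k → loss $434k.
$14k: outcomes coincide → loss $0k.
$777k: outcomes coincide → loss $0k.
$438k: truthful payoff $332k, deviation payoff $0k → loss $332k.
$356k: truthful payoff $414k, deviation payoff $0k → loss $414k.
$313k: truthful payoff $457k, deviation payoff $0k → loss $457k.
Total loss = $434k + $332k + $414k + $457k = $1637k.

$1637k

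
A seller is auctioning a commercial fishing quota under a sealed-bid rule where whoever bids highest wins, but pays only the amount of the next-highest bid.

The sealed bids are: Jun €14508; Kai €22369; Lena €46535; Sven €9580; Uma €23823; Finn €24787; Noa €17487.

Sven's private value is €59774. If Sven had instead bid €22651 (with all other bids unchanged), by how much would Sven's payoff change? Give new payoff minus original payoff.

€0

The highest bid among the other bidders is €46535; Sven's bid doesn't change that.
Original bid €9580: Sven is not highest (top rival bid is €46535); payoff €0.
Alternative bid €22651: Sven is not highest (top rival bid is €46535); payoff €0.
Change in payoff = €0 − (€0) = €0.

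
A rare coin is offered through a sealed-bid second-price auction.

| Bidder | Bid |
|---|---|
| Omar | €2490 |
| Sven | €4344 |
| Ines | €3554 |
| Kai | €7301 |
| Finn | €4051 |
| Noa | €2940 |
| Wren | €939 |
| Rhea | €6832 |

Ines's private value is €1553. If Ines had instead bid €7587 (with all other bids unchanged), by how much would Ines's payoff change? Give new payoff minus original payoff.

−€5748

The highest bid among the other bidders is €7301; Ines's bid doesn't change that.
Original bid €3554: Ines is not highest (top rival bid is €7301); payoff €0.
Alternative bid €7587: Ines is highest, pays the top rival bid €7301; payoff €1553 − €7301 = −€5748.
Change in payoff = −€5748 − (€0) = −€5748.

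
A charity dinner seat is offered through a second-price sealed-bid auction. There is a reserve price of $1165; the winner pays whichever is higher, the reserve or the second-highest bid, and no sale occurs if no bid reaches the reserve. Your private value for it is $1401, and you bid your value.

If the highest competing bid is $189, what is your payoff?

Your bid $1401 is the highest and exceeds the reserve.
Price = max(second-highest bid, reserve) = max($189, $1165) = $1165.
Payoff = $1401 − $1165 = $236.

$236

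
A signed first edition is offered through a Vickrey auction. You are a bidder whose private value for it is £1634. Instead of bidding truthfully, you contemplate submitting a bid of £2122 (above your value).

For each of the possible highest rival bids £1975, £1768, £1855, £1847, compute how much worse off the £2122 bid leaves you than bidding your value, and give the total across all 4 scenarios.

£909

The deviation costs you only when the competing bid falls strictly between £1634 and £2122; elsewhere both bids give the same outcome.
£1975: truthful payoff £0, deviation payoff −£341 → loss £341.
£1768: truthful payoff £0, deviation payoff −£134 → loss £134.
£1855: truthful payoff £0, deviation payoff −£221 → loss £221.
£1847: truthful payoff £0, deviation payoff −£213 → loss £213.
Total loss = £341 + £134 + £221 + £213 = £909.
Because the price is fixed by the runner-up's bid, deviating from your value can only change a good outcome into a bad one — never the reverse.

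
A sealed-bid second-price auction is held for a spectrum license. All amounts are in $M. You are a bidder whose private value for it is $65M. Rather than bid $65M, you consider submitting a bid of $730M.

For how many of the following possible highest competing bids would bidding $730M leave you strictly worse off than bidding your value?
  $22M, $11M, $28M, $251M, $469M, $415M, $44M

3

The deviation hurts exactly when the highest competing bid lies strictly between $65M and $730M — overbidding then wins at a price above your value.
$22M: below both → same outcome either way.
$11M: below both → same outcome either way.
$28M: below both → same outcome either way.
$251M: inside the interval → strictly worse (loss $186M).
$469M: inside the interval → strictly worse (loss $404M).
$415M: inside the interval → strictly worse (loss $350M).
$44M: below both → same outcome either way.
Count: 3.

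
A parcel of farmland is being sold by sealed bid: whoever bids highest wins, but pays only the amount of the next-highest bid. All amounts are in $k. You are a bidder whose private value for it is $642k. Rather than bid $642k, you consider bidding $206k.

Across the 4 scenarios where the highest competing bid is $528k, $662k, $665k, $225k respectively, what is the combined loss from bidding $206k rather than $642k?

The deviation costs you only when the competing bid falls strictly between $206k and $642k; elsewhere both bids give the same outcome.
$528k: truthful payoff $114k, deviation payoff $0k → loss $114k.
$662k: outcomes coincide → loss $0k.
$665k: outcomes coincide → loss $0k.
$225k: truthful payoff $417k, deviation payoff $0k → loss $417k.
Total loss = $114k + $417k = $531k.
Because the price is fixed by the runner-up's bid, deviating from your value can only change a good outcome into a bad one — never the reverse.

$531k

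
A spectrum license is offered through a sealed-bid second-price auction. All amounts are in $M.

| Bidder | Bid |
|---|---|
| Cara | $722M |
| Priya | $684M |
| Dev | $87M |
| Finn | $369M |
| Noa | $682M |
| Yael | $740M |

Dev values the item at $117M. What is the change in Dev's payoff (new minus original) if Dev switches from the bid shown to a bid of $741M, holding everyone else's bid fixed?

The highest bid among the other bidders is $740M; Dev's bid doesn't change that.
Original bid $87M: Dev is not highest (top rival bid is $740M); payoff $0M.
Alternative bid $741M: Dev is highest, pays the top rival bid $740M; payoff $117M − $740M = −$623M.
Change in payoff = −$623M − ($0M) = −$623M.

−$623M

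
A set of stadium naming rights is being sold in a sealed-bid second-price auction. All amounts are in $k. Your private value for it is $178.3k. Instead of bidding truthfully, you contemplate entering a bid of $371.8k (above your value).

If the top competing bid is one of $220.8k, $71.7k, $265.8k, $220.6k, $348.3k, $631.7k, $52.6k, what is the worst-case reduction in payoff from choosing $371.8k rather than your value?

$170k

$220.8k: truthful gives $0k, deviation gives −$42.5k → loss $42.5k.
$71.7k: same outcome either way → loss $0k.
$265.8k: truthful gives $0k, deviation gives −$87.5k → loss $87.5k.
$220.6k: truthful gives $0k, deviation gives −$42.3k → loss $42.3k.
$348.3k: truthful gives $0k, deviation gives −$170k → loss $170k.
$631.7k: same outcome either way → loss $0k.
$52.6k: same outcome either way → loss $0k.
Maximum loss: $170k.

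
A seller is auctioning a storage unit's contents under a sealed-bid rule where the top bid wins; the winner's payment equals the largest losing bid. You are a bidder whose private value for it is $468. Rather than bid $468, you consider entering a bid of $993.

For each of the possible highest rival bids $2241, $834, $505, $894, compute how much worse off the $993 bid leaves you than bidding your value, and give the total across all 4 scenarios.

$829

The deviation costs you only when the competing bid falls strictly between $468 and $993; elsewhere both bids give the same outcome.
$2241: outcomes coincide → loss $0.
$834: truthful payoff $0, deviation payoff −$366 → loss $366.
$505: truthful payoff $0, deviation payoff −$37 → loss $37.
$894: truthful payoff $0, deviation payoff −$426 → loss $426.
Total loss = $366 + $37 + $426 = $829.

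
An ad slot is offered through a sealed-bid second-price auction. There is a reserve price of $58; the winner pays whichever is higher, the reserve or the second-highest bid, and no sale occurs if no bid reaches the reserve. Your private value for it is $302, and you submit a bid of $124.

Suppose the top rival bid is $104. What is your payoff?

Your bid $124 is the highest and exceeds the reserve.
Price = max(second-highest bid, reserve) = max($104, $58) = $104.
Payoff = $302 − $104 = $198.

$198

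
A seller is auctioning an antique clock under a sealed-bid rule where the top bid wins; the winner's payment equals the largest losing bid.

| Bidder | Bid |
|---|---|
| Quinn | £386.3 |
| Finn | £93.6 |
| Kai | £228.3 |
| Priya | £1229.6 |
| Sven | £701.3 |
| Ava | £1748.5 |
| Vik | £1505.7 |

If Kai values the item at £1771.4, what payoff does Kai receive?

£0

Highest bid: Ava at £1748.5, so Ava wins.
Second-highest bid: Vik at £1505.7 — that is the price the winner pays.
Kai did not win, so Kai pays nothing and receives nothing: payoff £0.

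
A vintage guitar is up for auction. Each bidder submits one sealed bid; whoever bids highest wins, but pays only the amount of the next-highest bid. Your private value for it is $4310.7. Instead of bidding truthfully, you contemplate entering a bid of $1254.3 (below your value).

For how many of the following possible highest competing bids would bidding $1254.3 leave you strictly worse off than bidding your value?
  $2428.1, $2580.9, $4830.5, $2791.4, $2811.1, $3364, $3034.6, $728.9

6

The deviation hurts exactly when the highest competing bid lies strictly between $1254.3 and $4310.7 — underbidding then forfeits a profitable win.
$2428.1: inside the interval → strictly worse (loss $1882.6).
$2580.9: inside the interval → strictly worse (loss $1729.8).
$4830.5: above both → same outcome either way.
$2791.4: inside the interval → strictly worse (loss $1519.3).
$2811.1: inside the interval → strictly worse (loss $1499.6).
$3364: inside the interval → strictly worse (loss $946.7).
$3034.6: inside the interval → strictly worse (loss $1276.1).
$728.9: below both → same outcome either way.
Count: 6.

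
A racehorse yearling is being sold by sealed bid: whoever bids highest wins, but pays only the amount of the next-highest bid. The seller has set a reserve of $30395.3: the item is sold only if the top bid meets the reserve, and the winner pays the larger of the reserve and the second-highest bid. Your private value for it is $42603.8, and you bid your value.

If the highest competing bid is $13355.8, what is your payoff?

$12208.5

Your bid $42603.8 is the highest and exceeds the reserve.
Price = max(second-highest bid, reserve) = max($13355.8, $30395.3) = $30395.3.
Payoff = $42603.8 − $30395.3 = $12208.5.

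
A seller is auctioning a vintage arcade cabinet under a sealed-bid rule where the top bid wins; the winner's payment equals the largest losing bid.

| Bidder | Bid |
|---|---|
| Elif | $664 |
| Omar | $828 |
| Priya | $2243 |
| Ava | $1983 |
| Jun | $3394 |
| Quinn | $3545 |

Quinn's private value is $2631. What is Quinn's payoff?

−$763

Highest bid: Quinn at $3545, so Quinn wins.
Second-highest bid: Jun at $3394 — that is the price the winner pays.
Quinn's payoff = value − price = $2631 − $3394 = −$763.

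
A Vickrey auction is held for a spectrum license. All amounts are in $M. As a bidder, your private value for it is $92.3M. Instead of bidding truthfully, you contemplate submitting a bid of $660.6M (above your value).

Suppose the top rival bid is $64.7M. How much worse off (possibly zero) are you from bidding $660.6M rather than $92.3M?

Bidding your value $92.3M: you win (since $92.3M > $64.7M) and pay $64.7M. Payoff $27.6M.
Bidding $660.6M: you win and pay $64.7M. Payoff $92.3M − $64.7M = $27.6M.
Difference = $27.6M − $27.6M = $0M; both bids lead to the same outcome because the competing bid is below both your value and your alternative bid.
Truthful bidding weakly dominates here: raising your bid can only win items priced above your value, and lowering it can only forfeit items priced below.

$0M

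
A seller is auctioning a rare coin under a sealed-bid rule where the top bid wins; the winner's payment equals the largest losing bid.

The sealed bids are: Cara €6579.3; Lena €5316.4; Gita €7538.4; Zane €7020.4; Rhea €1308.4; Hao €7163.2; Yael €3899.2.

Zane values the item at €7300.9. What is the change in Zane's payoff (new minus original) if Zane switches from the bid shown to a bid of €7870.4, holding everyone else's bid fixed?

The highest bid among the other bidders is €7538.4; Zane's bid doesn't change that.
Original bid €7020.4: Zane is not highest (top rival bid is €7538.4); payoff €0.
Alternative bid €7870.4: Zane is highest, pays the top rival bid €7538.4; payoff €7300.9 − €7538.4 = −€237.5.
Change in payoff = −€237.5 − (€0) = −€237.5.

−€237.5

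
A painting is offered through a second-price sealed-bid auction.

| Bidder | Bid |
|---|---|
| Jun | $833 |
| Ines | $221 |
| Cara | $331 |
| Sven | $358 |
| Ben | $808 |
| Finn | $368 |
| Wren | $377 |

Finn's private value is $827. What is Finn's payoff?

Highest bid: Jun at $833, so Jun wins.
Second-highest bid: Ben at $808 — that is the price the winner pays.
Finn did not win, so Finn pays nothing and receives nothing: payoff $0.

$0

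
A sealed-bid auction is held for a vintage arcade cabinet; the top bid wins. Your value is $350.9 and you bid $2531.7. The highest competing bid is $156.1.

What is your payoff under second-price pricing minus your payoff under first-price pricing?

You have the highest bid, so you win under either rule.
Second-price: pay $156.1 → payoff $194.8.
First-price: pay your own bid $2531.7 → payoff −$2180.8.
Difference = $194.8 − (−$2180.8) = $2375.6.

$2375.6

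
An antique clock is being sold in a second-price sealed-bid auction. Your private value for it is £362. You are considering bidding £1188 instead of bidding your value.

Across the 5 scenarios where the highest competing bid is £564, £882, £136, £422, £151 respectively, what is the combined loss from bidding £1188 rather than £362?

The deviation costs you only when the competing bid falls strictly between £362 and £1188; elsewhere both bids give the same outcome.
£564: truthful payoff £0, deviation payoff −£202 → loss £202.
£882: truthful payoff £0, deviation payoff −£520 → loss £520.
£136: outcomes coincide → loss £0.
£422: truthful payoff £0, deviation payoff −£60 → loss £60.
£151: outcomes coincide → loss £0.
Total loss = £202 + £520 + £60 = £782.

£782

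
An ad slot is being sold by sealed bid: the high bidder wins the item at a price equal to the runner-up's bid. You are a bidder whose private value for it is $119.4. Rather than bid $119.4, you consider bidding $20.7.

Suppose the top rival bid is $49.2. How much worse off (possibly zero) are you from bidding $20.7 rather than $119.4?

Bidding your value $119.4: you win (since $119.4 > $49.2) and pay $49.2. Payoff $70.2.
Bidding $20.7: you lose. Payoff $0.
The competing bid $49.2 lies between your shaded bid and your value, so underbidding forfeits an item you could have won at a profitable price.
Loss from deviating = $70.2 − ($0) = $70.2.

$70.2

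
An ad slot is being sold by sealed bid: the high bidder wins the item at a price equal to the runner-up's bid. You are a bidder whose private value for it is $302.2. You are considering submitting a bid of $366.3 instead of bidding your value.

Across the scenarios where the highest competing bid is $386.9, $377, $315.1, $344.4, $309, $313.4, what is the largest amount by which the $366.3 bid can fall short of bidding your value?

$42.2

$386.9: same outcome either way → loss $0.
$377: same outcome either way → loss $0.
$315.1: truthful gives $0, deviation gives −$12.9 → loss $12.9.
$344.4: truthful gives $0, deviation gives −$42.2 → loss $42.2.
$309: truthful gives $0, deviation gives −$6.8 → loss $6.8.
$313.4: truthful gives $0, deviation gives −$11.2 → loss $11.2.
Maximum loss: $42.2.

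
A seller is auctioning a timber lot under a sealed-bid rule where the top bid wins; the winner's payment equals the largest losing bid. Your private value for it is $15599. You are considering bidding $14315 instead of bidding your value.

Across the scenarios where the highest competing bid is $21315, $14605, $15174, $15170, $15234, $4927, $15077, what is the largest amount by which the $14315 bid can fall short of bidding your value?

$994

$21315: same outcome either way → loss $0.
$14605: truthful gives $994, deviation gives $0 → loss $994.
$15174: truthful gives $425, deviation gives $0 → loss $425.
$15170: truthful gives $429, deviation gives $0 → loss $429.
$15234: truthful gives $365, deviation gives $0 → loss $365.
$4927: same outcome either way → loss $0.
$15077: truthful gives $522, deviation gives $0 → loss $522.
Maximum loss: $994.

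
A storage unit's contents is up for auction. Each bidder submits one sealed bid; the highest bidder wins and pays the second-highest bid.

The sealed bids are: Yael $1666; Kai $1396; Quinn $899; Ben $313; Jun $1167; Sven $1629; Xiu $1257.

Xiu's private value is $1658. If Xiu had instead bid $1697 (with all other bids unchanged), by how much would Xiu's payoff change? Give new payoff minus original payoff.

The highest bid among the other bidders is $1666; Xiu's bid doesn't change that.
Original bid $1257: Xiu is not highest (top rival bid is $1666); payoff $0.
Alternative bid $1697: Xiu is highest, pays the top rival bid $1666; payoff $1658 − $1666 = −$8.
Change in payoff = −$8 − ($0) = −$8.

−$8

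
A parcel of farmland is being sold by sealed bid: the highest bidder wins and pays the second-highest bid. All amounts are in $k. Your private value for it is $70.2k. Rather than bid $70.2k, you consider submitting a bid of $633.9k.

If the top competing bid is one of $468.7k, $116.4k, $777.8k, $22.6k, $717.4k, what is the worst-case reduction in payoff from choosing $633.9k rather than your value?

$468.7k: truthful gives $0k, deviation gives −$398.5k → loss $398.5k.
$116.4k: truthful gives $0k, deviation gives −$46.2k → loss $46.2k.
$777.8k: same outcome either way → loss $0k.
$22.6k: same outcome either way → loss $0k.
$717.4k: same outcome either way → loss $0k.
Maximum loss: $398.5k.

$398.5k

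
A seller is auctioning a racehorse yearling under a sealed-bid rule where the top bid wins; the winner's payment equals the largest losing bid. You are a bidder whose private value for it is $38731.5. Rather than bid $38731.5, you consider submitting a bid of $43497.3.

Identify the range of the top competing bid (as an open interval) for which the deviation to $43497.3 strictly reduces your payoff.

($38731.5, $43497.3)

If the competing bid is below $38731.5, both bids win at the same price — no difference.
If it is above $43497.3, both bids lose — no difference.
If it lies strictly between $38731.5 and $43497.3, bidding your value loses (payoff 0) while bidding $43497.3 wins at a price above your value (payoff negative).
So the deviation strictly hurts on the open interval ($38731.5, $43497.3).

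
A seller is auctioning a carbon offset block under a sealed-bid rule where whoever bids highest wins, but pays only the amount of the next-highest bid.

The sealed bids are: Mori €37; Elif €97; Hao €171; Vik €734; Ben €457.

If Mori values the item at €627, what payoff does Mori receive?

€0

Highest bid: Vik at €734, so Vik wins.
Second-highest bid: Ben at €457 — that is the price the winner pays.
Mori did not win, so Mori pays nothing and receives nothing: payoff €0.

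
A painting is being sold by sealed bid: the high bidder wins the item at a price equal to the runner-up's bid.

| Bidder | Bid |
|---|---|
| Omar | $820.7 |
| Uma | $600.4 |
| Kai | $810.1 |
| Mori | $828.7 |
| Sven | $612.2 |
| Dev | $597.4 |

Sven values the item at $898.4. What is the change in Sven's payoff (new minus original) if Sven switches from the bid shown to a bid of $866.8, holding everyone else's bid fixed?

$69.7

The highest bid among the other bidders is $828.7; Sven's bid doesn't change that.
Original bid $612.2: Sven is not highest (top rival bid is $828.7); payoff $0.
Alternative bid $866.8: Sven is highest, pays the top rival bid $828.7; payoff $898.4 − $828.7 = $69.7.
Change in payoff = $69.7 − ($0) = $69.7.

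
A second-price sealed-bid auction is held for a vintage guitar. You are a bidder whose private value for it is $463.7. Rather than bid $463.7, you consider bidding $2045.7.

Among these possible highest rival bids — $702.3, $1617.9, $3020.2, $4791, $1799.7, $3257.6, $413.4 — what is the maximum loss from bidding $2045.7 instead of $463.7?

$702.3: truthful gives $0, deviation gives −$238.6 → loss $238.6.
$1617.9: truthful gives $0, deviation gives −$1154.2 → loss $1154.2.
$3020.2: same outcome either way → loss $0.
$4791: same outcome either way → loss $0.
$1799.7: truthful gives $0, deviation gives −$1336 → loss $1336.
$3257.6: same outcome either way → loss $0.
$413.4: same outcome either way → loss $0.
Maximum loss: $1336.

$1336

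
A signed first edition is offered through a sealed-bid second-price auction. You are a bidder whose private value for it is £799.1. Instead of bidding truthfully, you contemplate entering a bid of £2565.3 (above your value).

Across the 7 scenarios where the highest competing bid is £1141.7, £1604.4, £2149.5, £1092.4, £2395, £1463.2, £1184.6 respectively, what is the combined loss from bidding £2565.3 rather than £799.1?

£5437.1

The deviation costs you only when the competing bid falls strictly between £799.1 and £2565.3; elsewhere both bids give the same outcome.
£1141.7: truthful payoff £0, deviation payoff −£342.6 → loss £342.6.
£1604.4: truthful payoff £0, deviation payoff −£805.3 → loss £805.3.
£2149.5: truthful payoff £0, deviation payoff −£1350.4 → loss £1350.4.
£1092.4: truthful payoff £0, deviation payoff −£293.3 → loss £293.3.
£2395: truthful payoff £0, deviation payoff −£1595.9 → loss £1595.9.
£1463.2: truthful payoff £0, deviation payoff −£664.1 → loss £664.1.
£1184.6: truthful payoff £0, deviation payoff −£385.5 → loss £385.5.
Total loss = £342.6 + £805.3 + £1350.4 + £293.3 + £1595.9 + £664.1 + £385.5 = £5437.1.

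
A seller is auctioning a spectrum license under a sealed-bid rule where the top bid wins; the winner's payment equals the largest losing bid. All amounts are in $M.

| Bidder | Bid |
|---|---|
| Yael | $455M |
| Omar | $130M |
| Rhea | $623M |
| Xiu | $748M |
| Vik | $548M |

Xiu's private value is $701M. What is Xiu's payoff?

$78M

Highest bid: Xiu at $748M, so Xiu wins.
Second-highest bid: Rhea at $623M — that is the price the winner pays.
Xiu's payoff = value − price = $701M − $623M = $78M.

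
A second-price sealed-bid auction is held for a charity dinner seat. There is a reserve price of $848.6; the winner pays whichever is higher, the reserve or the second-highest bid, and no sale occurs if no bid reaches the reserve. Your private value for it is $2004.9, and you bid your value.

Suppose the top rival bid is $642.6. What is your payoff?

$1156.3

Your bid $2004.9 is the highest and exceeds the reserve.
Price = max(second-highest bid, reserve) = max($642.6, $848.6) = $848.6.
Payoff = $2004.9 − $848.6 = $1156.3.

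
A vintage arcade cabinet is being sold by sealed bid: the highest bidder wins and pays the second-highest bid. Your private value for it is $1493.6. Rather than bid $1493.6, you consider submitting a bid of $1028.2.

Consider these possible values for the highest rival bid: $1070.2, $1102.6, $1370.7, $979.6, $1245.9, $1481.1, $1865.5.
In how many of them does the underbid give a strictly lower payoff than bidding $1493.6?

The deviation hurts exactly when the highest competing bid lies strictly between $1028.2 and $1493.6 — underbidding then forfeits a profitable win.
$1070.2: inside the interval → strictly worse (loss $423.4).
$1102.6: inside the interval → strictly worse (loss $391).
$1370.7: inside the interval → strictly worse (loss $122.9).
$979.6: below both → same outcome either way.
$1245.9: inside the interval → strictly worse (loss $247.7).
$1481.1: inside the interval → strictly worse (loss $12.5).
$1865.5: above both → same outcome either way.
Count: 5.

5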